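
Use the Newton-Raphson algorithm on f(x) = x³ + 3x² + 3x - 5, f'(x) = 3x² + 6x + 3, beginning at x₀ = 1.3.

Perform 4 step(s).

f(x) = x³ + 3x² + 3x - 5
f'(x) = 3x² + 6x + 3
x₀ = 1.3

Newton-Raphson formula: x_{n+1} = x_n - f(x_n)/f'(x_n)

Iteration 1:
  f(1.300000) = 6.167000
  f'(1.300000) = 15.870000
  x_1 = 1.300000 - 6.167000/15.870000 = 0.911405
Iteration 2:
  f(0.911405) = 0.983261
  f'(0.911405) = 10.960409
  x_2 = 0.911405 - 0.983261/10.960409 = 0.821695
Iteration 3:
  f(0.821695) = 0.045427
  f'(0.821695) = 9.955717
  x_3 = 0.821695 - 0.045427/9.955717 = 0.817132
Iteration 4:
  f(0.817132) = 0.000114
  f'(0.817132) = 9.905907
  x_4 = 0.817132 - 0.000114/9.905907 = 0.817121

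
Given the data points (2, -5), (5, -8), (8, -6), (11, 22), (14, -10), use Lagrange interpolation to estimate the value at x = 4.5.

Lagrange interpolation formula:
P(x) = Σ yᵢ × Lᵢ(x)
where Lᵢ(x) = Π_{j≠i} (x - xⱼ)/(xᵢ - xⱼ)

L_0(4.5) = (4.5 - 5)/(2 - 5) × (4.5 - 8)/(2 - 8) × (4.5 - 11)/(2 - 11) × (4.5 - 14)/(2 - 14) = 0.055588
L_1(4.5) = (4.5 - 2)/(5 - 2) × (4.5 - 8)/(5 - 8) × (4.5 - 11)/(5 - 11) × (4.5 - 14)/(5 - 14) = 1.111754
L_2(4.5) = (4.5 - 2)/(8 - 2) × (4.5 - 5)/(8 - 5) × (4.5 - 11)/(8 - 11) × (4.5 - 14)/(8 - 14) = -0.238233
L_3(4.5) = (4.5 - 2)/(11 - 2) × (4.5 - 5)/(11 - 5) × (4.5 - 8)/(11 - 8) × (4.5 - 14)/(11 - 14) = 0.085520
L_4(4.5) = (4.5 - 2)/(14 - 2) × (4.5 - 5)/(14 - 5) × (4.5 - 8)/(14 - 8) × (4.5 - 11)/(14 - 11) = -0.014628

P(4.5) = (-5)×L_0(4.5) + (-8)×L_1(4.5) + (-6)×L_2(4.5) + 22×L_3(4.5) + (-10)×L_4(4.5)
P(4.5) = -5.714860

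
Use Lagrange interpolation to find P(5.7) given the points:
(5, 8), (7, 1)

Lagrange interpolation formula:
P(x) = Σ yᵢ × Lᵢ(x)
where Lᵢ(x) = Π_{j≠i} (x - xⱼ)/(xᵢ - xⱼ)

L_0(5.7) = (5.7 - 7)/(5 - 7) = 0.650000
L_1(5.7) = (5.7 - 5)/(7 - 5) = 0.350000

P(5.7) = 8×L_0(5.7) + 1×L_1(5.7)
P(5.7) = 5.550000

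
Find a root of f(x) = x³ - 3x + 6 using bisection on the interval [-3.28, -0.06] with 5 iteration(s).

f(x) = x³ - 3x + 6
Initial interval: [-3.28, -0.06]

Iteration 1:
  c_1 = (-3.280000 + (-0.060000))/2 = -1.670000
  f(c_1) = f(-1.670000) = 6.352537
  f(a) × f(c) < 0, new interval: [-3.280000, -1.670000]
Iteration 2:
  c_2 = (-3.280000 + (-1.670000))/2 = -2.475000
  f(c_2) = f(-2.475000) = -1.735922
  f(a) × f(c) ≥ 0, new interval: [-2.475000, -1.670000]
Iteration 3:
  c_3 = (-2.475000 + (-1.670000))/2 = -2.072500
  f(c_3) = f(-2.072500) = 3.315581
  f(a) × f(c) < 0, new interval: [-2.475000, -2.072500]
Iteration 4:
  c_4 = (-2.475000 + (-2.072500))/2 = -2.273750
  f(c_4) = f(-2.273750) = 1.066101
  f(a) × f(c) < 0, new interval: [-2.475000, -2.273750]
Iteration 5:
  c_5 = (-2.475000 + (-2.273750))/2 = -2.374375
  f(c_5) = f(-2.374375) = -0.262786
  f(a) × f(c) ≥ 0, new interval: [-2.374375, -2.273750]

After 5 iteration(s), the approximation is c_5 = -2.374375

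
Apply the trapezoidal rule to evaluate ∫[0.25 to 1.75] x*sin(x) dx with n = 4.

f(x) = x*sin(x)
a = 0.25, b = 1.75, n = 4
h = (b - a)/n = 0.375000

Trapezoidal rule: (h/2)[f(x₀) + 2f(x₁) + 2f(x₂) + ... + f(xₙ)]

x_0 = 0.2500, f(x_0) = 0.061851, coefficient = 1
x_1 = 0.6250, f(x_1) = 0.365686, coefficient = 2
x_2 = 1.0000, f(x_2) = 0.841471, coefficient = 2
x_3 = 1.3750, f(x_3) = 1.348728, coefficient = 2
x_4 = 1.7500, f(x_4) = 1.721975, coefficient = 1

I ≈ (0.375000/2) × 6.895596 = 1.292924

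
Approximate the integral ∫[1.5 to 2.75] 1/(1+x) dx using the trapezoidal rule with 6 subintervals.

f(x) = 1/(1+x)
a = 1.5, b = 2.75, n = 6
h = (b - a)/n = 0.208333

Trapezoidal rule: (h/2)[f(x₀) + 2f(x₁) + 2f(x₂) + ... + f(xₙ)]

x_0 = 1.5000, f(x_0) = 0.400000, coefficient = 1
x_1 = 1.7083, f(x_1) = 0.369231, coefficient = 2
x_2 = 1.9167, f(x_2) = 0.342857, coefficient = 2
x_3 = 2.1250, f(x_3) = 0.320000, coefficient = 2
x_4 = 2.3333, f(x_4) = 0.300000, coefficient = 2
x_5 = 2.5417, f(x_5) = 0.282353, coefficient = 2
x_6 = 2.7500, f(x_6) = 0.266667, coefficient = 1

I ≈ (0.208333/2) × 3.895548 = 0.405786
Exact value: 0.405465
Error: 0.000321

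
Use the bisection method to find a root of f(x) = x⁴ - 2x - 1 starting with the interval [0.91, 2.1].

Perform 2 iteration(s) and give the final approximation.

f(x) = x⁴ - 2x - 1
Initial interval: [0.91, 2.1]

Iteration 1:
  c_1 = (0.910000 + 2.100000)/2 = 1.505000
  f(c_1) = f(1.505000) = 1.120338
  f(a) × f(c) < 0, new interval: [0.910000, 1.505000]
Iteration 2:
  c_2 = (0.910000 + 1.505000)/2 = 1.207500
  f(c_2) = f(1.207500) = -1.289072
  f(a) × f(c) ≥ 0, new interval: [1.207500, 1.505000]

After 2 iteration(s), the approximation is c_2 = 1.207500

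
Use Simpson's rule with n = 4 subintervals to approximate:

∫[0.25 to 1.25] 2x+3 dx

f(x) = 2x+3
a = 0.25, b = 1.25, n = 4
h = (b - a)/n = 0.250000

Simpson's rule: (h/3)[f(x₀) + 4f(x₁) + 2f(x₂) + ... + f(xₙ)]

x_0 = 0.2500, f(x_0) = 3.500000, coefficient = 1
x_1 = 0.5000, f(x_1) = 4.000000, coefficient = 4
x_2 = 0.7500, f(x_2) = 4.500000, coefficient = 2
x_3 = 1.0000, f(x_3) = 5.000000, coefficient = 4
x_4 = 1.2500, f(x_4) = 5.500000, coefficient = 1

I ≈ (0.250000/3) × 54.000000 = 4.500000
Exact value: 4.500000
Error: 0.000000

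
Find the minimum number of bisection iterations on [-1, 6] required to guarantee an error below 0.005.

We need (b-a)/2^n ≤ 0.005
(6 - (-1))/2^n ≤ 0.005
7/2^n ≤ 0.005
2^n ≥ 1400
n ≥ log₂(1400) = 10.45
n ≥ 11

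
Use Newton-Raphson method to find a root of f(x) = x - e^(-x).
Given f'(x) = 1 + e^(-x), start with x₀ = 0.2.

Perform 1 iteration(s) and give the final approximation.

f(x) = x - e^(-x)
f'(x) = 1 + e^(-x)
x₀ = 0.2

Newton-Raphson formula: x_{n+1} = x_n - f(x_n)/f'(x_n)

Iteration 1:
  f(0.200000) = -0.618731
  f'(0.200000) = 1.818731
  x_1 = 0.200000 - (-0.618731)/1.818731 = 0.540199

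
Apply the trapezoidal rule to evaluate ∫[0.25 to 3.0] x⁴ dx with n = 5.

f(x) = x⁴
a = 0.25, b = 3.0, n = 5
h = (b - a)/n = 0.550000

Trapezoidal rule: (h/2)[f(x₀) + 2f(x₁) + 2f(x₂) + ... + f(xₙ)]

x_0 = 0.2500, f(x_0) = 0.003906, coefficient = 1
x_1 = 0.8000, f(x_1) = 0.409600, coefficient = 2
x_2 = 1.3500, f(x_2) = 3.321506, coefficient = 2
x_3 = 1.9000, f(x_3) = 13.032100, coefficient = 2
x_4 = 2.4500, f(x_4) = 36.030006, coefficient = 2
x_5 = 3.0000, f(x_5) = 81.000000, coefficient = 1

I ≈ (0.550000/2) × 186.590331 = 51.312341
Exact value: 48.599805
Error: 2.712536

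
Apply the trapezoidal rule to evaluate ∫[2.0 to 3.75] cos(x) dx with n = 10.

f(x) = cos(x)
a = 2.0, b = 3.75, n = 10
h = (b - a)/n = 0.175000

Trapezoidal rule: (h/2)[f(x₀) + 2f(x₁) + 2f(x₂) + ... + f(xₙ)]

x_0 = 2.0000, f(x_0) = -0.416147, coefficient = 1
x_1 = 2.1750, f(x_1) = -0.568107, coefficient = 2
x_2 = 2.3500, f(x_2) = -0.702713, coefficient = 2
x_3 = 2.5250, f(x_3) = -0.815854, coefficient = 2
x_4 = 2.7000, f(x_4) = -0.904072, coefficient = 2
x_5 = 2.8750, f(x_5) = -0.964674, coefficient = 2
x_6 = 3.0500, f(x_6) = -0.995808, coefficient = 2
x_7 = 3.2250, f(x_7) = -0.996524, coefficient = 2
x_8 = 3.4000, f(x_8) = -0.966798, coefficient = 2
x_9 = 3.5750, f(x_9) = -0.907540, coefficient = 2
x_10 = 3.7500, f(x_10) = -0.820559, coefficient = 1

I ≈ (0.175000/2) × -16.880886 = -1.477078
Exact value: -1.480859
Error: 0.003781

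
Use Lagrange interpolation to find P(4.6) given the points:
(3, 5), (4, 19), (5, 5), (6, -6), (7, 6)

Lagrange interpolation formula:
P(x) = Σ yᵢ × Lᵢ(x)
where Lᵢ(x) = Π_{j≠i} (x - xⱼ)/(xᵢ - xⱼ)

L_0(4.6) = (4.6 - 4)/(3 - 4) × (4.6 - 5)/(3 - 5) × (4.6 - 6)/(3 - 6) × (4.6 - 7)/(3 - 7) = -0.033600
L_1(4.6) = (4.6 - 3)/(4 - 3) × (4.6 - 5)/(4 - 5) × (4.6 - 6)/(4 - 6) × (4.6 - 7)/(4 - 7) = 0.358400
L_2(4.6) = (4.6 - 3)/(5 - 3) × (4.6 - 4)/(5 - 4) × (4.6 - 6)/(5 - 6) × (4.6 - 7)/(5 - 7) = 0.806400
L_3(4.6) = (4.6 - 3)/(6 - 3) × (4.6 - 4)/(6 - 4) × (4.6 - 5)/(6 - 5) × (4.6 - 7)/(6 - 7) = -0.153600
L_4(4.6) = (4.6 - 3)/(7 - 3) × (4.6 - 4)/(7 - 4) × (4.6 - 5)/(7 - 5) × (4.6 - 6)/(7 - 6) = 0.022400

P(4.6) = 5×L_0(4.6) + 19×L_1(4.6) + 5×L_2(4.6) + (-6)×L_3(4.6) + 6×L_4(4.6)
P(4.6) = 11.729600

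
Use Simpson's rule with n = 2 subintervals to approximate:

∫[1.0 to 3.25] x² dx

f(x) = x²
a = 1.0, b = 3.25, n = 2
h = (b - a)/n = 1.125000

Simpson's rule: (h/3)[f(x₀) + 4f(x₁) + 2f(x₂) + ... + f(xₙ)]

x_0 = 1.0000, f(x_0) = 1.000000, coefficient = 1
x_1 = 2.1250, f(x_1) = 4.515625, coefficient = 4
x_2 = 3.2500, f(x_2) = 10.562500, coefficient = 1

I ≈ (1.125000/3) × 29.625000 = 11.109375
Exact value: 11.109375
Error: 0.000000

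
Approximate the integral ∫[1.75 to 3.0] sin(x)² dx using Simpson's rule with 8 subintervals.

f(x) = sin(x)²
a = 1.75, b = 3.0, n = 8
h = (b - a)/n = 0.156250

Simpson's rule: (h/3)[f(x₀) + 4f(x₁) + 2f(x₂) + ... + f(xₙ)]

x_0 = 1.7500, f(x_0) = 0.968228, coefficient = 1
x_1 = 1.9062, f(x_1) = 0.891629, coefficient = 4
x_2 = 2.0625, f(x_2) = 0.777095, coefficient = 2
x_3 = 2.2188, f(x_3) = 0.635720, coefficient = 4
x_4 = 2.3750, f(x_4) = 0.481199, coefficient = 2
x_5 = 2.5312, f(x_5) = 0.328499, coefficient = 4
x_6 = 2.6875, f(x_6) = 0.192411, coefficient = 2
x_7 = 2.8438, f(x_7) = 0.086118, coefficient = 4
x_8 = 3.0000, f(x_8) = 0.019915, coefficient = 1

I ≈ (0.156250/3) × 11.657417 = 0.607157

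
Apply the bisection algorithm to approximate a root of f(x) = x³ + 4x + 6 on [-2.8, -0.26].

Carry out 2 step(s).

f(x) = x³ + 4x + 6
Initial interval: [-2.8, -0.26]

Iteration 1:
  c_1 = (-2.800000 + (-0.260000))/2 = -1.530000
  f(c_1) = f(-1.530000) = -3.701577
  f(a) × f(c) ≥ 0, new interval: [-1.530000, -0.260000]
Iteration 2:
  c_2 = (-1.530000 + (-0.260000))/2 = -0.895000
  f(c_2) = f(-0.895000) = 1.703083
  f(a) × f(c) < 0, new interval: [-1.530000, -0.895000]

After 2 iteration(s), the approximation is c_2 = -0.895000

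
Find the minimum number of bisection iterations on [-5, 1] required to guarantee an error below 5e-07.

We need (b-a)/2^n ≤ 5e-07
(1 - (-5))/2^n ≤ 5e-07
6/2^n ≤ 5e-07
2^n ≥ 12000000
n ≥ log₂(12000000) = 23.52
n ≥ 24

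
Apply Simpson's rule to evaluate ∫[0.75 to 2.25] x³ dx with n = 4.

f(x) = x³
a = 0.75, b = 2.25, n = 4
h = (b - a)/n = 0.375000

Simpson's rule: (h/3)[f(x₀) + 4f(x₁) + 2f(x₂) + ... + f(xₙ)]

x_0 = 0.7500, f(x_0) = 0.421875, coefficient = 1
x_1 = 1.1250, f(x_1) = 1.423828, coefficient = 4
x_2 = 1.5000, f(x_2) = 3.375000, coefficient = 2
x_3 = 1.8750, f(x_3) = 6.591797, coefficient = 4
x_4 = 2.2500, f(x_4) = 11.390625, coefficient = 1

I ≈ (0.375000/3) × 50.625000 = 6.328125
Exact value: 6.328125
Error: 0.000000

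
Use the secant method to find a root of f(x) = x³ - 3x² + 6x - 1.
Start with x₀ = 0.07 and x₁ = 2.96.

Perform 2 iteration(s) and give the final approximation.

f(x) = x³ - 3x² + 6x - 1
x₀ = 0.07, x₁ = 2.96

Secant formula: x_{n+1} = x_n - f(x_n)(x_n - x_{n-1})/(f(x_n) - f(x_{n-1}))

Iteration 1:
  f(0.070000) = -0.594357
  f(2.960000) = 16.409536
  x_2 = 2.960000 - 16.409536×(2.960000 - 0.070000)/(16.409536 - (-0.594357))
       = 0.171018
Iteration 2:
  f(2.960000) = 16.409536
  f(0.171018) = -0.056634
  x_3 = 0.171018 - (-0.056634)×(0.171018 - 2.960000)/(-0.056634 - 16.409536)
       = 0.180610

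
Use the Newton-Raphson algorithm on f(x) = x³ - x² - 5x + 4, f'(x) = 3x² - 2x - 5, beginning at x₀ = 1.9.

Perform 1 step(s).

f(x) = x³ - x² - 5x + 4
f'(x) = 3x² - 2x - 5
x₀ = 1.9

Newton-Raphson formula: x_{n+1} = x_n - f(x_n)/f'(x_n)

Iteration 1:
  f(1.900000) = -2.251000
  f'(1.900000) = 2.030000
  x_1 = 1.900000 - (-2.251000)/2.030000 = 3.008867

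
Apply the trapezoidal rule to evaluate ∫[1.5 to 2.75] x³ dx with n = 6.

f(x) = x³
a = 1.5, b = 2.75, n = 6
h = (b - a)/n = 0.208333

Trapezoidal rule: (h/2)[f(x₀) + 2f(x₁) + 2f(x₂) + ... + f(xₙ)]

x_0 = 1.5000, f(x_0) = 3.375000, coefficient = 1
x_1 = 1.7083, f(x_1) = 4.985605, coefficient = 2
x_2 = 1.9167, f(x_2) = 7.041088, coefficient = 2
x_3 = 2.1250, f(x_3) = 9.595703, coefficient = 2
x_4 = 2.3333, f(x_4) = 12.703704, coefficient = 2
x_5 = 2.5417, f(x_5) = 16.419343, coefficient = 2
x_6 = 2.7500, f(x_6) = 20.796875, coefficient = 1

I ≈ (0.208333/2) × 125.662760 = 13.089871
Exact value: 13.032227
Error: 0.057644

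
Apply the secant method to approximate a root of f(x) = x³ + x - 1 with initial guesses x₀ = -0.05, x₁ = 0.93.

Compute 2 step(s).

f(x) = x³ + x - 1
x₀ = -0.05, x₁ = 0.93

Secant formula: x_{n+1} = x_n - f(x_n)(x_n - x_{n-1})/(f(x_n) - f(x_{n-1}))

Iteration 1:
  f(-0.050000) = -1.050125
  f(0.930000) = 0.734357
  x_2 = 0.930000 - 0.734357×(0.930000 - (-0.050000))/(0.734357 - (-1.050125))
       = 0.526707
Iteration 2:
  f(0.930000) = 0.734357
  f(0.526707) = -0.327175
  x_3 = 0.526707 - (-0.327175)×(0.526707 - 0.930000)/(-0.327175 - 0.734357)
       = 0.651006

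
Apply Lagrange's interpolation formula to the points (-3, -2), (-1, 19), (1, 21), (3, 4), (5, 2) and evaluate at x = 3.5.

Lagrange interpolation formula:
P(x) = Σ yᵢ × Lᵢ(x)
where Lᵢ(x) = Π_{j≠i} (x - xⱼ)/(xᵢ - xⱼ)

L_0(3.5) = (3.5 - (-1))/(-3 - (-1)) × (3.5 - 1)/(-3 - 1) × (3.5 - 3)/(-3 - 3) × (3.5 - 5)/(-3 - 5) = -0.021973
L_1(3.5) = (3.5 - (-3))/(-1 - (-3)) × (3.5 - 1)/(-1 - 1) × (3.5 - 3)/(-1 - 3) × (3.5 - 5)/(-1 - 5) = 0.126953
L_2(3.5) = (3.5 - (-3))/(1 - (-3)) × (3.5 - (-1))/(1 - (-1)) × (3.5 - 3)/(1 - 3) × (3.5 - 5)/(1 - 5) = -0.342773
L_3(3.5) = (3.5 - (-3))/(3 - (-3)) × (3.5 - (-1))/(3 - (-1)) × (3.5 - 1)/(3 - 1) × (3.5 - 5)/(3 - 5) = 1.142578
L_4(3.5) = (3.5 - (-3))/(5 - (-3)) × (3.5 - (-1))/(5 - (-1)) × (3.5 - 1)/(5 - 1) × (3.5 - 3)/(5 - 3) = 0.095215

P(3.5) = (-2)×L_0(3.5) + 19×L_1(3.5) + 21×L_2(3.5) + 4×L_3(3.5) + 2×L_4(3.5)
P(3.5) = 0.018555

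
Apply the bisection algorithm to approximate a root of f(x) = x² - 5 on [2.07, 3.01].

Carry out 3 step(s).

f(x) = x² - 5
Initial interval: [2.07, 3.01]

Iteration 1:
  c_1 = (2.070000 + 3.010000)/2 = 2.540000
  f(c_1) = f(2.540000) = 1.451600
  f(a) × f(c) < 0, new interval: [2.070000, 2.540000]
Iteration 2:
  c_2 = (2.070000 + 2.540000)/2 = 2.305000
  f(c_2) = f(2.305000) = 0.313025
  f(a) × f(c) < 0, new interval: [2.070000, 2.305000]
Iteration 3:
  c_3 = (2.070000 + 2.305000)/2 = 2.187500
  f(c_3) = f(2.187500) = -0.214844
  f(a) × f(c) ≥ 0, new interval: [2.187500, 2.305000]

After 3 iteration(s), the approximation is c_3 = 2.187500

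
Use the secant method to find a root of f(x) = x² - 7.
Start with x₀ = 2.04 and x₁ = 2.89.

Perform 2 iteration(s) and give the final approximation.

f(x) = x² - 7
x₀ = 2.04, x₁ = 2.89

Secant formula: x_{n+1} = x_n - f(x_n)(x_n - x_{n-1})/(f(x_n) - f(x_{n-1}))

Iteration 1:
  f(2.040000) = -2.838400
  f(2.890000) = 1.352100
  x_2 = 2.890000 - 1.352100×(2.890000 - 2.040000)/(1.352100 - (-2.838400))
       = 2.615740
Iteration 2:
  f(2.890000) = 1.352100
  f(2.615740) = -0.157902
  x_3 = 2.615740 - (-0.157902)×(2.615740 - 2.890000)/(-0.157902 - 1.352100)
       = 2.644420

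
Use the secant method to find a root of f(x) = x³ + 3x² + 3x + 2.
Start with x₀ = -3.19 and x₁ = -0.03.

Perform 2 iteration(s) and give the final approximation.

f(x) = x³ + 3x² + 3x + 2
x₀ = -3.19, x₁ = -0.03

Secant formula: x_{n+1} = x_n - f(x_n)(x_n - x_{n-1})/(f(x_n) - f(x_{n-1}))

Iteration 1:
  f(-3.190000) = -9.503459
  f(-0.030000) = 1.912673
  x_2 = -0.030000 - 1.912673×(-0.030000 - (-3.190000))/(1.912673 - (-9.503459))
       = -0.559430
Iteration 2:
  f(-0.030000) = 1.912673
  f(-0.559430) = 1.085515
  x_3 = -0.559430 - 1.085515×(-0.559430 - (-0.030000))/(1.085515 - 1.912673)
       = -1.254225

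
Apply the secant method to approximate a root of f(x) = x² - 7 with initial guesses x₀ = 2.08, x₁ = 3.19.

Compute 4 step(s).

f(x) = x² - 7
x₀ = 2.08, x₁ = 3.19

Secant formula: x_{n+1} = x_n - f(x_n)(x_n - x_{n-1})/(f(x_n) - f(x_{n-1}))

Iteration 1:
  f(2.080000) = -2.673600
  f(3.190000) = 3.176100
  x_2 = 3.190000 - 3.176100×(3.190000 - 2.080000)/(3.176100 - (-2.673600))
       = 2.587324
Iteration 2:
  f(3.190000) = 3.176100
  f(2.587324) = -0.305752
  x_3 = 2.587324 - (-0.305752)×(2.587324 - 3.190000)/(-0.305752 - 3.176100)
       = 2.640247
Iteration 3:
  f(2.587324) = -0.305752
  f(2.640247) = -0.029094
  x_4 = 2.640247 - (-0.029094)×(2.640247 - 2.587324)/(-0.029094 - (-0.305752))
       = 2.645813
Iteration 4:
  f(2.640247) = -0.029094
  f(2.645813) = 0.000326
  x_5 = 2.645813 - 0.000326×(2.645813 - 2.640247)/(0.000326 - (-0.029094))
       = 2.645751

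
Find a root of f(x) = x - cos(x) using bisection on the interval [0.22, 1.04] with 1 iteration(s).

f(x) = x - cos(x)
Initial interval: [0.22, 1.04]

Iteration 1:
  c_1 = (0.220000 + 1.040000)/2 = 0.630000
  f(c_1) = f(0.630000) = -0.178028
  f(a) × f(c) ≥ 0, new interval: [0.630000, 1.040000]

After 1 iteration(s), the approximation is c_1 = 0.630000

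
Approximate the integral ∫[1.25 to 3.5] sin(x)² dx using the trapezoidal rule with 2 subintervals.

f(x) = sin(x)²
a = 1.25, b = 3.5, n = 2
h = (b - a)/n = 1.125000

Trapezoidal rule: (h/2)[f(x₀) + 2f(x₁) + 2f(x₂) + ... + f(xₙ)]

x_0 = 1.2500, f(x_0) = 0.900572, coefficient = 1
x_1 = 2.3750, f(x_1) = 0.481199, coefficient = 2
x_2 = 3.5000, f(x_2) = 0.123049, coefficient = 1

I ≈ (1.125000/2) × 1.986019 = 1.117135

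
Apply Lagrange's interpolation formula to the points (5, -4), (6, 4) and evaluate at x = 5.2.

Lagrange interpolation formula:
P(x) = Σ yᵢ × Lᵢ(x)
where Lᵢ(x) = Π_{j≠i} (x - xⱼ)/(xᵢ - xⱼ)

L_0(5.2) = (5.2 - 6)/(5 - 6) = 0.800000
L_1(5.2) = (5.2 - 5)/(6 - 5) = 0.200000

P(5.2) = (-4)×L_0(5.2) + 4×L_1(5.2)
P(5.2) = -2.400000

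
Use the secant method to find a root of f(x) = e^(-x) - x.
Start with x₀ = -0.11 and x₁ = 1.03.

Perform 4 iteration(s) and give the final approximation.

f(x) = e^(-x) - x
x₀ = -0.11, x₁ = 1.03

Secant formula: x_{n+1} = x_n - f(x_n)(x_n - x_{n-1})/(f(x_n) - f(x_{n-1}))

Iteration 1:
  f(-0.110000) = 1.226278
  f(1.030000) = -0.672993
  x_2 = 1.030000 - (-0.672993)×(1.030000 - (-0.110000))/(-0.672993 - 1.226278)
       = 0.626049
Iteration 2:
  f(1.030000) = -0.672993
  f(0.626049) = -0.091349
  x_3 = 0.626049 - (-0.091349)×(0.626049 - 1.030000)/(-0.091349 - (-0.672993))
       = 0.562607
Iteration 3:
  f(0.626049) = -0.091349
  f(0.562607) = 0.007114
  x_4 = 0.562607 - 0.007114×(0.562607 - 0.626049)/(0.007114 - (-0.091349))
       = 0.567191
Iteration 4:
  f(0.562607) = 0.007114
  f(0.567191) = -0.000075
  x_5 = 0.567191 - (-0.000075)×(0.567191 - 0.562607)/(-0.000075 - 0.007114)
       = 0.567143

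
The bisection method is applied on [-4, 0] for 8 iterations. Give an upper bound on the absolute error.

Bisection error bound: |error| ≤ (b-a)/2^n
|error| ≤ (0 - (-4))/2^8 = 4/2^8
|error| ≤ 0.0156250000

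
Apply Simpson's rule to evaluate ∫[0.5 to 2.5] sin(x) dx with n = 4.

f(x) = sin(x)
a = 0.5, b = 2.5, n = 4
h = (b - a)/n = 0.500000

Simpson's rule: (h/3)[f(x₀) + 4f(x₁) + 2f(x₂) + ... + f(xₙ)]

x_0 = 0.5000, f(x_0) = 0.479426, coefficient = 1
x_1 = 1.0000, f(x_1) = 0.841471, coefficient = 4
x_2 = 1.5000, f(x_2) = 0.997495, coefficient = 2
x_3 = 2.0000, f(x_3) = 0.909297, coefficient = 4
x_4 = 2.5000, f(x_4) = 0.598472, coefficient = 1

I ≈ (0.500000/3) × 10.075961 = 1.679327
Exact value: 1.678726
Error: 0.000601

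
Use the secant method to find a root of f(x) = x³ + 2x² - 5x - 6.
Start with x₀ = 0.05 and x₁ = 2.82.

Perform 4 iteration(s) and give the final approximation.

f(x) = x³ + 2x² - 5x - 6
x₀ = 0.05, x₁ = 2.82

Secant formula: x_{n+1} = x_n - f(x_n)(x_n - x_{n-1})/(f(x_n) - f(x_{n-1}))

Iteration 1:
  f(0.050000) = -6.244875
  f(2.820000) = 18.230568
  x_2 = 2.820000 - 18.230568×(2.820000 - 0.050000)/(18.230568 - (-6.244875))
       = 0.756762
Iteration 2:
  f(2.820000) = 18.230568
  f(0.756762) = -8.205043
  x_3 = 0.756762 - (-8.205043)×(0.756762 - 2.820000)/(-8.205043 - 18.230568)
       = 1.397146
Iteration 3:
  f(0.756762) = -8.205043
  f(1.397146) = -6.354442
  x_4 = 1.397146 - (-6.354442)×(1.397146 - 0.756762)/(-6.354442 - (-8.205043))
       = 3.596046
Iteration 4:
  f(1.397146) = -6.354442
  f(3.596046) = 48.385278
  x_5 = 3.596046 - 48.385278×(3.596046 - 1.397146)/(48.385278 - (-6.354442))
       = 1.652405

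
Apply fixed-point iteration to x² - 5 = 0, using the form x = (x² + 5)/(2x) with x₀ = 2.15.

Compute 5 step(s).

Equation: x² - 5 = 0
Fixed-point form: x = (x² + 5)/(2x)
x₀ = 2.15

x_1 = g(2.150000) = 2.237791
x_2 = g(2.237791) = 2.236069
x_3 = g(2.236069) = 2.236068
x_4 = g(2.236068) = 2.236068
x_5 = g(2.236068) = 2.236068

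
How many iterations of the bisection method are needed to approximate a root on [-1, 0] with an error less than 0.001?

We need (b-a)/2^n ≤ 0.001
(0 - (-1))/2^n ≤ 0.001
1/2^n ≤ 0.001
2^n ≥ 1000
n ≥ log₂(1000) = 9.97
n ≥ 10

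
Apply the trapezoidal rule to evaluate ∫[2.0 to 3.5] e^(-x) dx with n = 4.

f(x) = e^(-x)
a = 2.0, b = 3.5, n = 4
h = (b - a)/n = 0.375000

Trapezoidal rule: (h/2)[f(x₀) + 2f(x₁) + 2f(x₂) + ... + f(xₙ)]

x_0 = 2.0000, f(x_0) = 0.135335, coefficient = 1
x_1 = 2.3750, f(x_1) = 0.093014, coefficient = 2
x_2 = 2.7500, f(x_2) = 0.063928, coefficient = 2
x_3 = 3.1250, f(x_3) = 0.043937, coefficient = 2
x_4 = 3.5000, f(x_4) = 0.030197, coefficient = 1

I ≈ (0.375000/2) × 0.567291 = 0.106367
Exact value: 0.105138
Error: 0.001229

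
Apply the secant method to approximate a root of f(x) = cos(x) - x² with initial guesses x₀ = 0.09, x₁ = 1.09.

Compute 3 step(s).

f(x) = cos(x) - x²
x₀ = 0.09, x₁ = 1.09

Secant formula: x_{n+1} = x_n - f(x_n)(x_n - x_{n-1})/(f(x_n) - f(x_{n-1}))

Iteration 1:
  f(0.090000) = 0.987853
  f(1.090000) = -0.725615
  x_2 = 1.090000 - (-0.725615)×(1.090000 - 0.090000)/(-0.725615 - 0.987853)
       = 0.666523
Iteration 2:
  f(1.090000) = -0.725615
  f(0.666523) = 0.341724
  x_3 = 0.666523 - 0.341724×(0.666523 - 1.090000)/(0.341724 - (-0.725615))
       = 0.802105
Iteration 3:
  f(0.666523) = 0.341724
  f(0.802105) = 0.051823
  x_4 = 0.802105 - 0.051823×(0.802105 - 0.666523)/(0.051823 - 0.341724)
       = 0.826342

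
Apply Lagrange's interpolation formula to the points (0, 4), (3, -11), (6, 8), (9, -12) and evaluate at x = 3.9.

Lagrange interpolation formula:
P(x) = Σ yᵢ × Lᵢ(x)
where Lᵢ(x) = Π_{j≠i} (x - xⱼ)/(xᵢ - xⱼ)

L_0(3.9) = (3.9 - 3)/(0 - 3) × (3.9 - 6)/(0 - 6) × (3.9 - 9)/(0 - 9) = -0.059500
L_1(3.9) = (3.9 - 0)/(3 - 0) × (3.9 - 6)/(3 - 6) × (3.9 - 9)/(3 - 9) = 0.773500
L_2(3.9) = (3.9 - 0)/(6 - 0) × (3.9 - 3)/(6 - 3) × (3.9 - 9)/(6 - 9) = 0.331500
L_3(3.9) = (3.9 - 0)/(9 - 0) × (3.9 - 3)/(9 - 3) × (3.9 - 6)/(9 - 6) = -0.045500

P(3.9) = 4×L_0(3.9) + (-11)×L_1(3.9) + 8×L_2(3.9) + (-12)×L_3(3.9)
P(3.9) = -5.548500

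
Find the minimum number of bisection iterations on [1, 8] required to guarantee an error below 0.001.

We need (b-a)/2^n ≤ 0.001
(8 - 1)/2^n ≤ 0.001
7/2^n ≤ 0.001
2^n ≥ 7000
n ≥ log₂(7000) = 12.77
n ≥ 13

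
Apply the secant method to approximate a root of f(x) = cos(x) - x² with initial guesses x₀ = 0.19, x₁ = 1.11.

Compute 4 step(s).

f(x) = cos(x) - x²
x₀ = 0.19, x₁ = 1.11

Secant formula: x_{n+1} = x_n - f(x_n)(x_n - x_{n-1})/(f(x_n) - f(x_{n-1}))

Iteration 1:
  f(0.190000) = 0.945904
  f(1.110000) = -0.787438
  x_2 = 1.110000 - (-0.787438)×(1.110000 - 0.190000)/(-0.787438 - 0.945904)
       = 0.692054
Iteration 2:
  f(1.110000) = -0.787438
  f(0.692054) = 0.290998
  x_3 = 0.692054 - 0.290998×(0.692054 - 1.110000)/(0.290998 - (-0.787438))
       = 0.804830
Iteration 3:
  f(0.692054) = 0.290998
  f(0.804830) = 0.045483
  x_4 = 0.804830 - 0.045483×(0.804830 - 0.692054)/(0.045483 - 0.290998)
       = 0.825722
Iteration 4:
  f(0.804830) = 0.045483
  f(0.825722) = -0.003791
  x_5 = 0.825722 - (-0.003791)×(0.825722 - 0.804830)/(-0.003791 - 0.045483)
       = 0.824115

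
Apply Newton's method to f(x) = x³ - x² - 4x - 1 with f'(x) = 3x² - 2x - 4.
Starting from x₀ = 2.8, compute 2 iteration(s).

f(x) = x³ - x² - 4x - 1
f'(x) = 3x² - 2x - 4
x₀ = 2.8

Newton-Raphson formula: x_{n+1} = x_n - f(x_n)/f'(x_n)

Iteration 1:
  f(2.800000) = 1.912000
  f'(2.800000) = 13.920000
  x_1 = 2.800000 - 1.912000/13.920000 = 2.662644
Iteration 2:
  f(2.662644) = 0.137023
  f'(2.662644) = 11.943727
  x_2 = 2.662644 - 0.137023/11.943727 = 2.651171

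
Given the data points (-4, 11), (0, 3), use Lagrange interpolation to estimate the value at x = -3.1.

Lagrange interpolation formula:
P(x) = Σ yᵢ × Lᵢ(x)
where Lᵢ(x) = Π_{j≠i} (x - xⱼ)/(xᵢ - xⱼ)

L_0(-3.1) = (-3.1 - 0)/(-4 - 0) = 0.775000
L_1(-3.1) = (-3.1 - (-4))/(0 - (-4)) = 0.225000

P(-3.1) = 11×L_0(-3.1) + 3×L_1(-3.1)
P(-3.1) = 9.200000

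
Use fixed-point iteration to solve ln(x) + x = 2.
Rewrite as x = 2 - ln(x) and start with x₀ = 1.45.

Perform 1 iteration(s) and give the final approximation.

Equation: ln(x) + x = 2
Fixed-point form: x = 2 - ln(x)
x₀ = 1.45

x_1 = g(1.450000) = 1.628436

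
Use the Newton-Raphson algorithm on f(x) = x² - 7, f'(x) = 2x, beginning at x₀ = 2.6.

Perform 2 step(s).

f(x) = x² - 7
f'(x) = 2x
x₀ = 2.6

Newton-Raphson formula: x_{n+1} = x_n - f(x_n)/f'(x_n)

Iteration 1:
  f(2.600000) = -0.240000
  f'(2.600000) = 5.200000
  x_1 = 2.600000 - (-0.240000)/5.200000 = 2.646154
Iteration 2:
  f(2.646154) = 0.002130
  f'(2.646154) = 5.292308
  x_2 = 2.646154 - 0.002130/5.292308 = 2.645751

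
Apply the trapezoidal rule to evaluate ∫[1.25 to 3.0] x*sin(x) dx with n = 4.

f(x) = x*sin(x)
a = 1.25, b = 3.0, n = 4
h = (b - a)/n = 0.437500

Trapezoidal rule: (h/2)[f(x₀) + 2f(x₁) + 2f(x₂) + ... + f(xₙ)]

x_0 = 1.2500, f(x_0) = 1.186231, coefficient = 1
x_1 = 1.6875, f(x_1) = 1.676021, coefficient = 2
x_2 = 2.1250, f(x_2) = 1.806930, coefficient = 2
x_3 = 2.5625, f(x_3) = 1.402366, coefficient = 2
x_4 = 3.0000, f(x_4) = 0.423360, coefficient = 1

I ≈ (0.437500/2) × 11.380224 = 2.489424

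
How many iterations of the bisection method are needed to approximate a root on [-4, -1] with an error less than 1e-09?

We need (b-a)/2^n ≤ 1e-09
(-1 - (-4))/2^n ≤ 1e-09
3/2^n ≤ 1e-09
2^n ≥ 3000000000
n ≥ log₂(3000000000) = 31.48
n ≥ 32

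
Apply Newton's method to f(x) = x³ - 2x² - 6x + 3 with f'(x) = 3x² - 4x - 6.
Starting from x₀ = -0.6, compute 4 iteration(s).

f(x) = x³ - 2x² - 6x + 3
f'(x) = 3x² - 4x - 6
x₀ = -0.6

Newton-Raphson formula: x_{n+1} = x_n - f(x_n)/f'(x_n)

Iteration 1:
  f(-0.600000) = 5.664000
  f'(-0.600000) = -2.520000
  x_1 = -0.600000 - 5.664000/(-2.520000) = 1.647619
Iteration 2:
  f(1.647619) = -7.842305
  f'(1.647619) = -4.446531
  x_2 = 1.647619 - (-7.842305)/(-4.446531) = -0.116072
Iteration 3:
  f(-0.116072) = 3.667921
  f'(-0.116072) = -5.495295
  x_3 = -0.116072 - 3.667921/(-5.495295) = 0.551394
Iteration 4:
  f(0.551394) = -0.748791
  f'(0.551394) = -7.293470
  x_4 = 0.551394 - (-0.748791)/(-7.293470) = 0.448728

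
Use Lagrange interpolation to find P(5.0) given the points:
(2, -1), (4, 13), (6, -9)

Lagrange interpolation formula:
P(x) = Σ yᵢ × Lᵢ(x)
where Lᵢ(x) = Π_{j≠i} (x - xⱼ)/(xᵢ - xⱼ)

L_0(5.0) = (5.0 - 4)/(2 - 4) × (5.0 - 6)/(2 - 6) = -0.125000
L_1(5.0) = (5.0 - 2)/(4 - 2) × (5.0 - 6)/(4 - 6) = 0.750000
L_2(5.0) = (5.0 - 2)/(6 - 2) × (5.0 - 4)/(6 - 4) = 0.375000

P(5.0) = (-1)×L_0(5.0) + 13×L_1(5.0) + (-9)×L_2(5.0)
P(5.0) = 6.500000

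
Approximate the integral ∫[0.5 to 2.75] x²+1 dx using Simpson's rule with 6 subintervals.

f(x) = x²+1
a = 0.5, b = 2.75, n = 6
h = (b - a)/n = 0.375000

Simpson's rule: (h/3)[f(x₀) + 4f(x₁) + 2f(x₂) + ... + f(xₙ)]

x_0 = 0.5000, f(x_0) = 1.250000, coefficient = 1
x_1 = 0.8750, f(x_1) = 1.765625, coefficient = 4
x_2 = 1.2500, f(x_2) = 2.562500, coefficient = 2
x_3 = 1.6250, f(x_3) = 3.640625, coefficient = 4
x_4 = 2.0000, f(x_4) = 5.000000, coefficient = 2
x_5 = 2.3750, f(x_5) = 6.640625, coefficient = 4
x_6 = 2.7500, f(x_6) = 8.562500, coefficient = 1

I ≈ (0.375000/3) × 73.125000 = 9.140625
Exact value: 9.140625
Error: 0.000000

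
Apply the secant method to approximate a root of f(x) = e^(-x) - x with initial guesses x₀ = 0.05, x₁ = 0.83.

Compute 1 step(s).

f(x) = e^(-x) - x
x₀ = 0.05, x₁ = 0.83

Secant formula: x_{n+1} = x_n - f(x_n)(x_n - x_{n-1})/(f(x_n) - f(x_{n-1}))

Iteration 1:
  f(0.050000) = 0.901229
  f(0.830000) = -0.393951
  x_2 = 0.830000 - (-0.393951)×(0.830000 - 0.050000)/(-0.393951 - 0.901229)
       = 0.592750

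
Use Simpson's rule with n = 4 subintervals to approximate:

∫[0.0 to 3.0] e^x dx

f(x) = e^x
a = 0.0, b = 3.0, n = 4
h = (b - a)/n = 0.750000

Simpson's rule: (h/3)[f(x₀) + 4f(x₁) + 2f(x₂) + ... + f(xₙ)]

x_0 = 0.0000, f(x_0) = 1.000000, coefficient = 1
x_1 = 0.7500, f(x_1) = 2.117000, coefficient = 4
x_2 = 1.5000, f(x_2) = 4.481689, coefficient = 2
x_3 = 2.2500, f(x_3) = 9.487736, coefficient = 4
x_4 = 3.0000, f(x_4) = 20.085537, coefficient = 1

I ≈ (0.750000/3) × 76.467858 = 19.116965
Exact value: 19.085537
Error: 0.031428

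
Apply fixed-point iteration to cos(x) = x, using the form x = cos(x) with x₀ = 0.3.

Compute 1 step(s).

Equation: cos(x) = x
Fixed-point form: x = cos(x)
x₀ = 0.3

x_1 = g(0.300000) = 0.955336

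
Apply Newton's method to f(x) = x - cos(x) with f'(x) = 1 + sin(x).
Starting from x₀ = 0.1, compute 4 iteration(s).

f(x) = x - cos(x)
f'(x) = 1 + sin(x)
x₀ = 0.1

Newton-Raphson formula: x_{n+1} = x_n - f(x_n)/f'(x_n)

Iteration 1:
  f(0.100000) = -0.895004
  f'(0.100000) = 1.099833
  x_1 = 0.100000 - (-0.895004)/1.099833 = 0.913763
Iteration 2:
  f(0.913763) = 0.302993
  f'(0.913763) = 1.791808
  x_2 = 0.913763 - 0.302993/1.791808 = 0.744664
Iteration 3:
  f(0.744664) = 0.009349
  f'(0.744664) = 1.677725
  x_3 = 0.744664 - 0.009349/1.677725 = 0.739092
Iteration 4:
  f(0.739092) = 0.000011
  f'(0.739092) = 1.673617
  x_4 = 0.739092 - 0.000011/1.673617 = 0.739085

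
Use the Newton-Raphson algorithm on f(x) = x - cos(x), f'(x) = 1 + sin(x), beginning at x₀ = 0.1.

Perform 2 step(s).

f(x) = x - cos(x)
f'(x) = 1 + sin(x)
x₀ = 0.1

Newton-Raphson formula: x_{n+1} = x_n - f(x_n)/f'(x_n)

Iteration 1:
  f(0.100000) = -0.895004
  f'(0.100000) = 1.099833
  x_1 = 0.100000 - (-0.895004)/1.099833 = 0.913763
Iteration 2:
  f(0.913763) = 0.302993
  f'(0.913763) = 1.791808
  x_2 = 0.913763 - 0.302993/1.791808 = 0.744664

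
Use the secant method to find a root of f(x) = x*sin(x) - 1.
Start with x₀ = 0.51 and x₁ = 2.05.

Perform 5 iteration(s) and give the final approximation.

f(x) = x*sin(x) - 1
x₀ = 0.51, x₁ = 2.05

Secant formula: x_{n+1} = x_n - f(x_n)(x_n - x_{n-1})/(f(x_n) - f(x_{n-1}))

Iteration 1:
  f(0.510000) = -0.751030
  f(2.050000) = 0.819093
  x_2 = 2.050000 - 0.819093×(2.050000 - 0.510000)/(0.819093 - (-0.751030))
       = 1.246621
Iteration 2:
  f(2.050000) = 0.819093
  f(1.246621) = 0.181690
  x_3 = 1.246621 - 0.181690×(1.246621 - 2.050000)/(0.181690 - 0.819093)
       = 1.017621
Iteration 3:
  f(1.246621) = 0.181690
  f(1.017621) = -0.134146
  x_4 = 1.017621 - (-0.134146)×(1.017621 - 1.246621)/(-0.134146 - 0.181690)
       = 1.114885
Iteration 4:
  f(1.017621) = -0.134146
  f(1.114885) = 0.001011
  x_5 = 1.114885 - 0.001011×(1.114885 - 1.017621)/(0.001011 - (-0.134146))
       = 1.114158
Iteration 5:
  f(1.114885) = 0.001011
  f(1.114158) = 0.000001
  x_6 = 1.114158 - 0.000001×(1.114158 - 1.114885)/(0.000001 - 0.001011)
       = 1.114157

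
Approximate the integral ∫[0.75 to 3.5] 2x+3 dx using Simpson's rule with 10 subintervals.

f(x) = 2x+3
a = 0.75, b = 3.5, n = 10
h = (b - a)/n = 0.275000

Simpson's rule: (h/3)[f(x₀) + 4f(x₁) + 2f(x₂) + ... + f(xₙ)]

x_0 = 0.7500, f(x_0) = 4.500000, coefficient = 1
x_1 = 1.0250, f(x_1) = 5.050000, coefficient = 4
x_2 = 1.3000, f(x_2) = 5.600000, coefficient = 2
x_3 = 1.5750, f(x_3) = 6.150000, coefficient = 4
x_4 = 1.8500, f(x_4) = 6.700000, coefficient = 2
x_5 = 2.1250, f(x_5) = 7.250000, coefficient = 4
x_6 = 2.4000, f(x_6) = 7.800000, coefficient = 2
x_7 = 2.6750, f(x_7) = 8.350000, coefficient = 4
x_8 = 2.9500, f(x_8) = 8.900000, coefficient = 2
x_9 = 3.2250, f(x_9) = 9.450000, coefficient = 4
x_10 = 3.5000, f(x_10) = 10.000000, coefficient = 1

I ≈ (0.275000/3) × 217.500000 = 19.937500
Exact value: 19.937500
Error: 0.000000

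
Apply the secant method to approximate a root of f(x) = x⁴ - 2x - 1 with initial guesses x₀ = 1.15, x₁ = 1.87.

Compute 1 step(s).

f(x) = x⁴ - 2x - 1
x₀ = 1.15, x₁ = 1.87

Secant formula: x_{n+1} = x_n - f(x_n)(x_n - x_{n-1})/(f(x_n) - f(x_{n-1}))

Iteration 1:
  f(1.150000) = -1.550994
  f(1.870000) = 7.488310
  x_2 = 1.870000 - 7.488310×(1.870000 - 1.150000)/(7.488310 - (-1.550994))
       = 1.273540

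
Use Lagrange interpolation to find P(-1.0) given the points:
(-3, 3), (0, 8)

Lagrange interpolation formula:
P(x) = Σ yᵢ × Lᵢ(x)
where Lᵢ(x) = Π_{j≠i} (x - xⱼ)/(xᵢ - xⱼ)

L_0(-1.0) = (-1.0 - 0)/(-3 - 0) = 0.333333
L_1(-1.0) = (-1.0 - (-3))/(0 - (-3)) = 0.666667

P(-1.0) = 3×L_0(-1.0) + 8×L_1(-1.0)
P(-1.0) = 6.333333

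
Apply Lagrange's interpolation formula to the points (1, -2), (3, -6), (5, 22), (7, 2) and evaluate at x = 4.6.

Lagrange interpolation formula:
P(x) = Σ yᵢ × Lᵢ(x)
where Lᵢ(x) = Π_{j≠i} (x - xⱼ)/(xᵢ - xⱼ)

L_0(4.6) = (4.6 - 3)/(1 - 3) × (4.6 - 5)/(1 - 5) × (4.6 - 7)/(1 - 7) = -0.032000
L_1(4.6) = (4.6 - 1)/(3 - 1) × (4.6 - 5)/(3 - 5) × (4.6 - 7)/(3 - 7) = 0.216000
L_2(4.6) = (4.6 - 1)/(5 - 1) × (4.6 - 3)/(5 - 3) × (4.6 - 7)/(5 - 7) = 0.864000
L_3(4.6) = (4.6 - 1)/(7 - 1) × (4.6 - 3)/(7 - 3) × (4.6 - 5)/(7 - 5) = -0.048000

P(4.6) = (-2)×L_0(4.6) + (-6)×L_1(4.6) + 22×L_2(4.6) + 2×L_3(4.6)
P(4.6) = 17.680000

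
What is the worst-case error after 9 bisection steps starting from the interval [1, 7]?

Bisection error bound: |error| ≤ (b-a)/2^n
|error| ≤ (7 - 1)/2^9 = 6/2^9
|error| ≤ 0.0117187500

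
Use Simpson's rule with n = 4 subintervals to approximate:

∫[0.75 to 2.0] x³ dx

f(x) = x³
a = 0.75, b = 2.0, n = 4
h = (b - a)/n = 0.312500

Simpson's rule: (h/3)[f(x₀) + 4f(x₁) + 2f(x₂) + ... + f(xₙ)]

x_0 = 0.7500, f(x_0) = 0.421875, coefficient = 1
x_1 = 1.0625, f(x_1) = 1.199463, coefficient = 4
x_2 = 1.3750, f(x_2) = 2.599609, coefficient = 2
x_3 = 1.6875, f(x_3) = 4.805420, coefficient = 4
x_4 = 2.0000, f(x_4) = 8.000000, coefficient = 1

I ≈ (0.312500/3) × 37.640625 = 3.920898
Exact value: 3.920898
Error: 0.000000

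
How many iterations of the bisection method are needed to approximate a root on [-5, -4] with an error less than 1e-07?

We need (b-a)/2^n ≤ 1e-07
(-4 - (-5))/2^n ≤ 1e-07
1/2^n ≤ 1e-07
2^n ≥ 10000000
n ≥ log₂(10000000) = 23.25
n ≥ 24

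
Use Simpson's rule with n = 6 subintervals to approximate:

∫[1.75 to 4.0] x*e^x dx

f(x) = x*e^x
a = 1.75, b = 4.0, n = 6
h = (b - a)/n = 0.375000

Simpson's rule: (h/3)[f(x₀) + 4f(x₁) + 2f(x₂) + ... + f(xₙ)]

x_0 = 1.7500, f(x_0) = 10.070555, coefficient = 1
x_1 = 2.1250, f(x_1) = 17.792407, coefficient = 4
x_2 = 2.5000, f(x_2) = 30.456235, coefficient = 2
x_3 = 2.8750, f(x_3) = 50.960594, coefficient = 4
x_4 = 3.2500, f(x_4) = 83.818605, coefficient = 2
x_5 = 3.6250, f(x_5) = 136.027121, coefficient = 4
x_6 = 4.0000, f(x_6) = 218.392600, coefficient = 1

I ≈ (0.375000/3) × 1276.133326 = 159.516666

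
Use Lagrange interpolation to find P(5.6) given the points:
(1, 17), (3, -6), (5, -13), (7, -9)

Lagrange interpolation formula:
P(x) = Σ yᵢ × Lᵢ(x)
where Lᵢ(x) = Π_{j≠i} (x - xⱼ)/(xᵢ - xⱼ)

L_0(5.6) = (5.6 - 3)/(1 - 3) × (5.6 - 5)/(1 - 5) × (5.6 - 7)/(1 - 7) = 0.045500
L_1(5.6) = (5.6 - 1)/(3 - 1) × (5.6 - 5)/(3 - 5) × (5.6 - 7)/(3 - 7) = -0.241500
L_2(5.6) = (5.6 - 1)/(5 - 1) × (5.6 - 3)/(5 - 3) × (5.6 - 7)/(5 - 7) = 1.046500
L_3(5.6) = (5.6 - 1)/(7 - 1) × (5.6 - 3)/(7 - 3) × (5.6 - 5)/(7 - 5) = 0.149500

P(5.6) = 17×L_0(5.6) + (-6)×L_1(5.6) + (-13)×L_2(5.6) + (-9)×L_3(5.6)
P(5.6) = -12.727500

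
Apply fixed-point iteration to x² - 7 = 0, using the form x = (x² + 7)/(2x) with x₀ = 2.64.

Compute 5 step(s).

Equation: x² - 7 = 0
Fixed-point form: x = (x² + 7)/(2x)
x₀ = 2.64

x_1 = g(2.640000) = 2.645758
x_2 = g(2.645758) = 2.645751
x_3 = g(2.645751) = 2.645751
x_4 = g(2.645751) = 2.645751
x_5 = g(2.645751) = 2.645751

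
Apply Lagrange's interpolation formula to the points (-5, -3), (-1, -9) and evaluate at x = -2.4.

Lagrange interpolation formula:
P(x) = Σ yᵢ × Lᵢ(x)
where Lᵢ(x) = Π_{j≠i} (x - xⱼ)/(xᵢ - xⱼ)

L_0(-2.4) = (-2.4 - (-1))/(-5 - (-1)) = 0.350000
L_1(-2.4) = (-2.4 - (-5))/(-1 - (-5)) = 0.650000

P(-2.4) = (-3)×L_0(-2.4) + (-9)×L_1(-2.4)
P(-2.4) = -6.900000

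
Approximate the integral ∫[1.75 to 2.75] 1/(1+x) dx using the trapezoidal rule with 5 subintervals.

f(x) = 1/(1+x)
a = 1.75, b = 2.75, n = 5
h = (b - a)/n = 0.200000

Trapezoidal rule: (h/2)[f(x₀) + 2f(x₁) + 2f(x₂) + ... + f(xₙ)]

x_0 = 1.7500, f(x_0) = 0.363636, coefficient = 1
x_1 = 1.9500, f(x_1) = 0.338983, coefficient = 2
x_2 = 2.1500, f(x_2) = 0.317460, coefficient = 2
x_3 = 2.3500, f(x_3) = 0.298507, coefficient = 2
x_4 = 2.5500, f(x_4) = 0.281690, coefficient = 2
x_5 = 2.7500, f(x_5) = 0.266667, coefficient = 1

I ≈ (0.200000/2) × 3.103585 = 0.310358
Exact value: 0.310155
Error: 0.000204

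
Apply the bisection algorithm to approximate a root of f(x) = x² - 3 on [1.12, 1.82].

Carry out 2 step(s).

f(x) = x² - 3
Initial interval: [1.12, 1.82]

Iteration 1:
  c_1 = (1.120000 + 1.820000)/2 = 1.470000
  f(c_1) = f(1.470000) = -0.839100
  f(a) × f(c) ≥ 0, new interval: [1.470000, 1.820000]
Iteration 2:
  c_2 = (1.470000 + 1.820000)/2 = 1.645000
  f(c_2) = f(1.645000) = -0.293975
  f(a) × f(c) ≥ 0, new interval: [1.645000, 1.820000]

After 2 iteration(s), the approximation is c_2 = 1.645000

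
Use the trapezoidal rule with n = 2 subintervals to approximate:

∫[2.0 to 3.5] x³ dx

f(x) = x³
a = 2.0, b = 3.5, n = 2
h = (b - a)/n = 0.750000

Trapezoidal rule: (h/2)[f(x₀) + 2f(x₁) + 2f(x₂) + ... + f(xₙ)]

x_0 = 2.0000, f(x_0) = 8.000000, coefficient = 1
x_1 = 2.7500, f(x_1) = 20.796875, coefficient = 2
x_2 = 3.5000, f(x_2) = 42.875000, coefficient = 1

I ≈ (0.750000/2) × 92.468750 = 34.675781
Exact value: 33.515625
Error: 1.160156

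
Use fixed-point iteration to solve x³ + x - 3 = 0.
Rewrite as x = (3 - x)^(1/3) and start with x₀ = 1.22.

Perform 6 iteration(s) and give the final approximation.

Equation: x³ + x - 3 = 0
Fixed-point form: x = (3 - x)^(1/3)
x₀ = 1.22

x_1 = g(1.220000) = 1.211918
x_2 = g(1.211918) = 1.213750
x_3 = g(1.213750) = 1.213335
x_4 = g(1.213335) = 1.213429
x_5 = g(1.213429) = 1.213408
x_6 = g(1.213408) = 1.213413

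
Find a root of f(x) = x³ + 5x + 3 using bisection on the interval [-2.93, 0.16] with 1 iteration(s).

f(x) = x³ + 5x + 3
Initial interval: [-2.93, 0.16]

Iteration 1:
  c_1 = (-2.930000 + 0.160000)/2 = -1.385000
  f(c_1) = f(-1.385000) = -6.581742
  f(a) × f(c) ≥ 0, new interval: [-1.385000, 0.160000]

After 1 iteration(s), the approximation is c_1 = -1.385000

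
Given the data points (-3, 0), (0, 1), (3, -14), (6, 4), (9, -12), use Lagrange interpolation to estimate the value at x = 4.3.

Lagrange interpolation formula:
P(x) = Σ yᵢ × Lᵢ(x)
where Lᵢ(x) = Π_{j≠i} (x - xⱼ)/(xᵢ - xⱼ)

L_0(4.3) = (4.3 - 0)/(-3 - 0) × (4.3 - 3)/(-3 - 3) × (4.3 - 6)/(-3 - 6) × (4.3 - 9)/(-3 - 9) = 0.022975
L_1(4.3) = (4.3 - (-3))/(0 - (-3)) × (4.3 - 3)/(0 - 3) × (4.3 - 6)/(0 - 6) × (4.3 - 9)/(0 - 9) = -0.156019
L_2(4.3) = (4.3 - (-3))/(3 - (-3)) × (4.3 - 0)/(3 - 0) × (4.3 - 6)/(3 - 6) × (4.3 - 9)/(3 - 9) = 0.774093
L_3(4.3) = (4.3 - (-3))/(6 - (-3)) × (4.3 - 0)/(6 - 0) × (4.3 - 3)/(6 - 3) × (4.3 - 9)/(6 - 9) = 0.394636
L_4(4.3) = (4.3 - (-3))/(9 - (-3)) × (4.3 - 0)/(9 - 0) × (4.3 - 3)/(9 - 3) × (4.3 - 6)/(9 - 6) = -0.035685

P(4.3) = 0×L_0(4.3) + 1×L_1(4.3) + (-14)×L_2(4.3) + 4×L_3(4.3) + (-12)×L_4(4.3)
P(4.3) = -8.986555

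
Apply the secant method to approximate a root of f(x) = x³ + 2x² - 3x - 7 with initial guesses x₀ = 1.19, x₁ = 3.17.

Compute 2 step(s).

f(x) = x³ + 2x² - 3x - 7
x₀ = 1.19, x₁ = 3.17

Secant formula: x_{n+1} = x_n - f(x_n)(x_n - x_{n-1})/(f(x_n) - f(x_{n-1}))

Iteration 1:
  f(1.190000) = -6.052641
  f(3.170000) = 35.442813
  x_2 = 3.170000 - 35.442813×(3.170000 - 1.190000)/(35.442813 - (-6.052641))
       = 1.478808
Iteration 2:
  f(3.170000) = 35.442813
  f(1.478808) = -3.828710
  x_3 = 1.478808 - (-3.828710)×(1.478808 - 3.170000)/(-3.828710 - 35.442813)
       = 1.643688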